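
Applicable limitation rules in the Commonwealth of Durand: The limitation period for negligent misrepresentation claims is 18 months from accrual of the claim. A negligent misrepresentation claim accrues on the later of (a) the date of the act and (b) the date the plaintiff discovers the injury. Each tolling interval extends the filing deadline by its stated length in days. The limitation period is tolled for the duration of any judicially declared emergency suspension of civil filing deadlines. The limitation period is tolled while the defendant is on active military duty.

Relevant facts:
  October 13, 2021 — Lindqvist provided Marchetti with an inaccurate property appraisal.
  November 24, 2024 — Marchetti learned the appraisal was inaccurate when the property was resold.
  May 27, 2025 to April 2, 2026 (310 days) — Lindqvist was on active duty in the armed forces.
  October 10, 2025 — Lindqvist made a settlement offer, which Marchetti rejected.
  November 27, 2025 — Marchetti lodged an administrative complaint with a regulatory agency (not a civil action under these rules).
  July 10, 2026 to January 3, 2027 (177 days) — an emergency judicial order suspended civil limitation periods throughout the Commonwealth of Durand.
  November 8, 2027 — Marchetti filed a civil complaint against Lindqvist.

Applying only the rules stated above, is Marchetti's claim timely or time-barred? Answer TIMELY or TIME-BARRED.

TIME-BARRED

Taking the later of the act (October 13, 2021) and discovery (November 24, 2024), the claim accrued on November 24, 2024.
18 months from November 24, 2024 is May 24, 2026.
The defendant's active military service from May 27, 2025 to April 2, 2026 tolled the period for 310 days, extending the deadline to March 30, 2027.
Because the emergency suspension of filing deadlines ran from July 10, 2026 to January 3, 2027, the deadline is extended by 177 days to September 23, 2027.
Nothing else in the chronology tolls or restarts the period.
Marchetti filed on November 8, 2027, after the September 23, 2027 deadline, so the action is time-barred.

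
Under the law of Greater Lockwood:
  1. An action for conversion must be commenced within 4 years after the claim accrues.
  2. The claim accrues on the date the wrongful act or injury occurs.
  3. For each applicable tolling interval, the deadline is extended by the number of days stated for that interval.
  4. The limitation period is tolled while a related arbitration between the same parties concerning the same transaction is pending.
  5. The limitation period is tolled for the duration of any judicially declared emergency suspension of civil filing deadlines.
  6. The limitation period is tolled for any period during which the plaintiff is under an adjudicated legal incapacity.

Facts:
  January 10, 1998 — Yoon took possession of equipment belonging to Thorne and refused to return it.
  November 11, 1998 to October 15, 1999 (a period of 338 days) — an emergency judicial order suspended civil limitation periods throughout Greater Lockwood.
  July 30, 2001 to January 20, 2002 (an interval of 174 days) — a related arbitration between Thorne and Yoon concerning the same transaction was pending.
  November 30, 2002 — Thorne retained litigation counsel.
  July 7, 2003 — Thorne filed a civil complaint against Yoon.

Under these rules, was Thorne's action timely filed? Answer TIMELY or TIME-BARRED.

The limitation period began to run on January 10, 1998.
4 years from January 10, 1998 is January 10, 2002.
Because the emergency suspension of filing deadlines ran from November 11, 1998 to October 15, 1999, the deadline is extended by 338 days to December 14, 2002.
The period was tolled for 174 days by the pending related arbitration (July 30, 2001 to January 20, 2002), pushing the deadline to June 6, 2003.
Nothing else in the chronology tolls or restarts the period.
Thorne filed on July 7, 2003, after the June 6, 2003 deadline, so the action is time-barred.

TIME-BARRED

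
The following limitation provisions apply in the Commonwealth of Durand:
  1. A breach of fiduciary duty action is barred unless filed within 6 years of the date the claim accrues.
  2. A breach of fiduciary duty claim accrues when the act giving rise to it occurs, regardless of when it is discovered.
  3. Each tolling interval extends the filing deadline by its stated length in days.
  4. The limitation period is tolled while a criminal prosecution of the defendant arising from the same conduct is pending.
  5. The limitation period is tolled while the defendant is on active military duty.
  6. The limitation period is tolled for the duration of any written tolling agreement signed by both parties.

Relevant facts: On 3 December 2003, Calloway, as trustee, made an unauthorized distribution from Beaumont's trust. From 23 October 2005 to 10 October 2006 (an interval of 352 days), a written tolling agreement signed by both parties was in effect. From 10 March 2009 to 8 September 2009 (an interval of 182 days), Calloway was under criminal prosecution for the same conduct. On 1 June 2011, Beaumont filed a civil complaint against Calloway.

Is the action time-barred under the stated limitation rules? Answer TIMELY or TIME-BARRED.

TIME-BARRED

The limitation period began to run on 3 December 2003.
Adding the 6 years base period to 3 December 2003 gives a deadline of 3 December 2009, before any tolling.
The written tolling agreement from 23 October 2005 to 10 October 2006 tolled the period for 352 days, extending the deadline to 20 November 2010.
The pending criminal prosecution from 10 March 2009 to 8 September 2009 tolled the period for 182 days, extending the deadline to 21 May 2011.
Filing on 1 June 2011 missed the 21 May 2011 deadline — the action is time-barred.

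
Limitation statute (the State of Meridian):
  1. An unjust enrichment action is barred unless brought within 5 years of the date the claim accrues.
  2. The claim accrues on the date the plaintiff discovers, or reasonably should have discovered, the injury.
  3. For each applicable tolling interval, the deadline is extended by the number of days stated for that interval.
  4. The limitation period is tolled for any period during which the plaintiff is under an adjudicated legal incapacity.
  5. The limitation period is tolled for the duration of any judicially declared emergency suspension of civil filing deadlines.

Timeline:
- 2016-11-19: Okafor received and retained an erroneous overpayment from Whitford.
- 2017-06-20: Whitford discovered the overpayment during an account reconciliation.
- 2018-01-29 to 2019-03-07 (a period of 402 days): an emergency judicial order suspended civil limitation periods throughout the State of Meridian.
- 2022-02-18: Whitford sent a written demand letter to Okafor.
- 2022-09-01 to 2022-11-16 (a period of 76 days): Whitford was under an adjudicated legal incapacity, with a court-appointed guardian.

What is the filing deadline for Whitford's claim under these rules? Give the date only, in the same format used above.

The claim did not accrue until Whitford discovered the injury on 2017-06-20; the 2016-11-19 act date does not start the clock under the stated rule.
The untolled deadline — 5 years after 2017-06-20 — is 2022-06-20.
The period was tolled for 402 days by the emergency suspension of filing deadlines (2018-01-29 to 2019-03-07), pushing the deadline to 2023-07-27.
The plaintiff's legal incapacity from 2022-09-01 to 2022-11-16 tolled the period for 76 days, extending the deadline to 2023-10-11.
None of the other events listed affects the running of the period under the stated rules.

2023-10-11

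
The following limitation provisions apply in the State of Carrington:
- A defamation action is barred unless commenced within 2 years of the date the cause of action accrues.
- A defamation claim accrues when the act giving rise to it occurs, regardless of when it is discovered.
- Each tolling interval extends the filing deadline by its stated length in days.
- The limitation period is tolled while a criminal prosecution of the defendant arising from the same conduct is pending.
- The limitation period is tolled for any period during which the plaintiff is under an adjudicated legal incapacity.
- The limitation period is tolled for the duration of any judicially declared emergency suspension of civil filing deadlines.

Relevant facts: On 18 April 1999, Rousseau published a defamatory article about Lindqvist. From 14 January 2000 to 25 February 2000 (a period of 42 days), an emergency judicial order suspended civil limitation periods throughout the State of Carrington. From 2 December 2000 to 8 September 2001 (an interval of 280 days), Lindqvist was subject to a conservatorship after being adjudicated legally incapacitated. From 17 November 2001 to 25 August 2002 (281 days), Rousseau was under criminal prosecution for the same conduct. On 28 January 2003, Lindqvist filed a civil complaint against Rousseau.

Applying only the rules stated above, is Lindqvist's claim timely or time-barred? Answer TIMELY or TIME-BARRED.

The cause of action accrued on 18 April 1999, the date of the act.
2 years from 18 April 1999 is 18 April 2001.
Because the emergency suspension of filing deadlines ran from 14 January 2000 to 25 February 2000, the deadline is extended by 42 days to 30 May 2001.
The plaintiff's legal incapacity from 2 December 2000 to 8 September 2001 tolled the period for 280 days, extending the deadline to 6 March 2002.
The period was tolled for 281 days by the pending criminal prosecution (17 November 2001 to 25 August 2002), pushing the deadline to 12 December 2002.
Lindqvist filed on 28 January 2003, after the 12 December 2002 deadline, so the action is time-barred.

TIME-BARRED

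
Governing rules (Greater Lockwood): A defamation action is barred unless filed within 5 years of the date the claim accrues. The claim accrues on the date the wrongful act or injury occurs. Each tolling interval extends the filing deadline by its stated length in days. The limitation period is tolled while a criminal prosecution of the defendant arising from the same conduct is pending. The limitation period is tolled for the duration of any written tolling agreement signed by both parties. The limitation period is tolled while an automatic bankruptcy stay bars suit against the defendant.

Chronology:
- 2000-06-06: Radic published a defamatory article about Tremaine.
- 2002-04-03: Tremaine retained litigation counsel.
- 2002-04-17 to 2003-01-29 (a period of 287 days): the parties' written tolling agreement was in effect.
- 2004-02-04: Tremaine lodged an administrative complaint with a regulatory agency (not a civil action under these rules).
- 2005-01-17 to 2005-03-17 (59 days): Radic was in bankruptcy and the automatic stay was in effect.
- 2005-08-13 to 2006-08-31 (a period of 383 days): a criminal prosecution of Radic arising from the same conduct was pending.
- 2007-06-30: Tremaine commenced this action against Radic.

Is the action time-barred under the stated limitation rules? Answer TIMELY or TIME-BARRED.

TIME-BARRED

The claim accrued on 2000-06-06, when the wrongful act occurred.
Adding the 5 years base period to 2000-06-06 gives a deadline of 2005-06-06, before any tolling.
Because the written tolling agreement ran from 2002-04-17 to 2003-01-29, the deadline is extended by 287 days to 2006-03-20.
Because the automatic bankruptcy stay ran from 2005-01-17 to 2005-03-17, the deadline is extended by 59 days to 2006-05-18.
The period was tolled for 383 days by the pending criminal prosecution (2005-08-13 to 2006-08-31), pushing the deadline to 2007-06-05.
None of the other events listed affects the running of the period under the stated rules.
Filing on 2007-06-30 missed the 2007-06-05 deadline — the action is time-barred.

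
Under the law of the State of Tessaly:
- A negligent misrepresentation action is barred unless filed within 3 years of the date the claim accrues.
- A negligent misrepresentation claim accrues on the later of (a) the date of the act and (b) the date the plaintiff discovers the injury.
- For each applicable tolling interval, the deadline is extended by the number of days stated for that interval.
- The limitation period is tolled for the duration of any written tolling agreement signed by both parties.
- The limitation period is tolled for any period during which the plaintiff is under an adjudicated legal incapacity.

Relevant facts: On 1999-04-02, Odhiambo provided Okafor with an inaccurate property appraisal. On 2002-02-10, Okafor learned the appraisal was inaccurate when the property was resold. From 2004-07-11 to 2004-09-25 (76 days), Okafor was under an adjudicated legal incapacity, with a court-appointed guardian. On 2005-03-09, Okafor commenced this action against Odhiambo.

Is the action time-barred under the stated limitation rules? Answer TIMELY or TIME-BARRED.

The claim accrued on 2002-02-10 — the later of the 1999-04-02 act and the 2002-02-10 discovery.
The untolled deadline — 3 years after 2002-02-10 — is 2005-02-10.
The plaintiff's legal incapacity from 2004-07-11 to 2004-09-25 tolled the period for 76 days, extending the deadline to 2005-04-27.
Filing on 2005-03-09 beat the 2005-04-27 deadline — the action is timely.

TIMELY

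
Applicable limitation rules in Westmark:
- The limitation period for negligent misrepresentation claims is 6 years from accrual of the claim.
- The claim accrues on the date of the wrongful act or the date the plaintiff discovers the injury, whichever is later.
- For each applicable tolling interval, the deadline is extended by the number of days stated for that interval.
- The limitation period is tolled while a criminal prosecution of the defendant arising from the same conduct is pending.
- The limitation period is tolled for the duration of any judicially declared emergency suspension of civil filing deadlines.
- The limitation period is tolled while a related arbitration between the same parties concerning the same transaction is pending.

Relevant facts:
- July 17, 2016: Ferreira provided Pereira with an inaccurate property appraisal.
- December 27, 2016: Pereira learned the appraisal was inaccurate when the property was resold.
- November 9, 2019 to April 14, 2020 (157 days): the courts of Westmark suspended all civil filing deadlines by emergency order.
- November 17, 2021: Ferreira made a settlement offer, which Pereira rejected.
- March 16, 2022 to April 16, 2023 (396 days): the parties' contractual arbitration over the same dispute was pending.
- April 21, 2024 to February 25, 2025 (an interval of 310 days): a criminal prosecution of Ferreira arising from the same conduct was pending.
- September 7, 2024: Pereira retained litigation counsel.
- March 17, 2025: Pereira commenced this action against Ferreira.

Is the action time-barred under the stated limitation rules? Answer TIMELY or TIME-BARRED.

TIMELY

Because discovery on December 27, 2016 post-dates the July 17, 2016 act, accrual under the later-of rule falls on December 27, 2016.
The untolled deadline — 6 years after December 27, 2016 — is December 27, 2022.
Because the emergency suspension of filing deadlines ran from November 9, 2019 to April 14, 2020, the deadline is extended by 157 days to June 2, 2023.
The pending related arbitration from March 16, 2022 to April 16, 2023 tolled the period for 396 days, extending the deadline to July 2, 2024.
The pending criminal prosecution from April 21, 2024 to February 25, 2025 tolled the period for 310 days, extending the deadline to May 8, 2025.
The other events in the timeline have no effect on the limitation period under the stated rules.
The March 17, 2025 filing precedes the May 8, 2025 deadline; the claim is timely.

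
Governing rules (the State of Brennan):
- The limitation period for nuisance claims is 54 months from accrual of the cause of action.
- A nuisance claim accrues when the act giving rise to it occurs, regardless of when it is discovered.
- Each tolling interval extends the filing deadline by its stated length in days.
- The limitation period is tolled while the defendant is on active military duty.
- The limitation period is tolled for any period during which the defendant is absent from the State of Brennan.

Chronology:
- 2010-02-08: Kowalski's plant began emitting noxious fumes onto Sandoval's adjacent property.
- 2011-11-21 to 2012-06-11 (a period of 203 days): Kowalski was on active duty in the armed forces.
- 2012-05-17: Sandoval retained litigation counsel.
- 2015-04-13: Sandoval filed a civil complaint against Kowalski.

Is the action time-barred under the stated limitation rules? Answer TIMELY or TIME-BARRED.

The cause of action accrued on 2010-02-08, the date of the act.
54 months from 2010-02-08 is 2014-08-08.
The defendant's active military service from 2011-11-21 to 2012-06-11 tolled the period for 203 days, extending the deadline to 2015-02-27.
Nothing else in the chronology tolls or restarts the period.
Sandoval filed on 2015-04-13, after the 2015-02-27 deadline, so the action is time-barred.

TIME-BARRED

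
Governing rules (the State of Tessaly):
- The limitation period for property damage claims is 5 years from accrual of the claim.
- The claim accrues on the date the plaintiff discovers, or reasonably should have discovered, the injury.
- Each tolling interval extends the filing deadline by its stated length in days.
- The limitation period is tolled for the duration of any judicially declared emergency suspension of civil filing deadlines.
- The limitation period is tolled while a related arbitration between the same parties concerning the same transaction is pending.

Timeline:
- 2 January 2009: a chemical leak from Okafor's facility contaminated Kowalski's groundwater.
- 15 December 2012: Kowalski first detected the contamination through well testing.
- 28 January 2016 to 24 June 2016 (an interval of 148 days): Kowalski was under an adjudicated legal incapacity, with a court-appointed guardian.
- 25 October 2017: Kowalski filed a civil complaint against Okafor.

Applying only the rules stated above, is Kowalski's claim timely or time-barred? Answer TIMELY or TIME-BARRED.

Under the discovery rule, the claim accrued on 15 December 2012, when Kowalski discovered the injury — not on the 2 January 2009 date of the underlying act.
Adding the 5 years base period to 15 December 2012 gives a deadline of 15 December 2017, before any tolling.
The plaintiff's legal incapacity from 28 January 2016 to 24 June 2016 does not toll the period, because no stated rule makes the plaintiff's incapacity a tolling event.
Kowalski filed on 25 October 2017, before the 15 December 2017 deadline, so the action is timely.

TIMELY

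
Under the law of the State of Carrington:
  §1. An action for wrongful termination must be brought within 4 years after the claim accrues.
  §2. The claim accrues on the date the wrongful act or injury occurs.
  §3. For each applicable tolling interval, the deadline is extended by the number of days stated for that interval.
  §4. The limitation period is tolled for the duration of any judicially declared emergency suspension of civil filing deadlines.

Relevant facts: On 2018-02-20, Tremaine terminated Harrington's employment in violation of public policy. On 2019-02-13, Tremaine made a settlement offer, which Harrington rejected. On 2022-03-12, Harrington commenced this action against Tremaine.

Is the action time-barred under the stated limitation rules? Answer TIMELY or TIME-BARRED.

The claim accrued on 2018-02-20, when the wrongful act occurred.
The untolled deadline — 4 years after 2018-02-20 — is 2022-02-20.
None of the other events listed affects the running of the period under the stated rules.
Harrington filed on 2022-03-12, after the 2022-02-20 deadline, so the action is time-barred.

TIME-BARRED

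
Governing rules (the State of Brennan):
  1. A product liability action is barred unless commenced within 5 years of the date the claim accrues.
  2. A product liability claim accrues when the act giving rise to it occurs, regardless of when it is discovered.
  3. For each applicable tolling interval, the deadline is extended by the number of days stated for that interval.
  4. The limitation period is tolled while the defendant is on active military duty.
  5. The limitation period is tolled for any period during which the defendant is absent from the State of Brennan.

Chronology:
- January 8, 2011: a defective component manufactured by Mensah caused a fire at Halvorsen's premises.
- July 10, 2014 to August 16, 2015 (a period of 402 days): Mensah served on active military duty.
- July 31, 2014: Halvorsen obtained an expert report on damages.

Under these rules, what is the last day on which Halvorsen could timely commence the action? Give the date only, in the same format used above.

February 13, 2017

The claim accrued on January 8, 2011, the date of the act.
Adding the 5 years base period to January 8, 2011 gives a deadline of January 8, 2016, before any tolling.
The period was tolled for 402 days by the defendant's active military service (July 10, 2014 to August 16, 2015), pushing the deadline to February 13, 2017.
None of the other events listed affects the running of the period under the stated rules.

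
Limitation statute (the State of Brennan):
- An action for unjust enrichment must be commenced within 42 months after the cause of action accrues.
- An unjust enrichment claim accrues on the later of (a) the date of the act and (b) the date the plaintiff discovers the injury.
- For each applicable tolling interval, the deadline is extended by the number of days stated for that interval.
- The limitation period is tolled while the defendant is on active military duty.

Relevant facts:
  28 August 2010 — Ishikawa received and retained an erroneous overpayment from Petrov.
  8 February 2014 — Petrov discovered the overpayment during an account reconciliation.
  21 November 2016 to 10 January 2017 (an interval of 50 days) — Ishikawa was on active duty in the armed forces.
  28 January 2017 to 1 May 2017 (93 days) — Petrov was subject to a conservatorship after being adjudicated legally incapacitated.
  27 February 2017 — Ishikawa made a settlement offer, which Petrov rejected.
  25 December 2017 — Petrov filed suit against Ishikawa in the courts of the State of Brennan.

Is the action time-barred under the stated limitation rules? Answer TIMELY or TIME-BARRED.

Taking the later of the act (28 August 2010) and discovery (8 February 2014), the claim accrued on 8 February 2014.
The untolled deadline — 42 months after 8 February 2014 — is 8 August 2017.
The period was tolled for 50 days by the defendant's active military service (21 November 2016 to 10 January 2017), pushing the deadline to 27 September 2017.
The plaintiff's legal incapacity from 28 January 2017 to 1 May 2017 does not toll the period, because no stated rule makes the plaintiff's incapacity a tolling event.
Nothing else in the chronology tolls or restarts the period.
The 25 December 2017 filing falls after the 27 September 2017 deadline; the claim is time-barred.

TIME-BARRED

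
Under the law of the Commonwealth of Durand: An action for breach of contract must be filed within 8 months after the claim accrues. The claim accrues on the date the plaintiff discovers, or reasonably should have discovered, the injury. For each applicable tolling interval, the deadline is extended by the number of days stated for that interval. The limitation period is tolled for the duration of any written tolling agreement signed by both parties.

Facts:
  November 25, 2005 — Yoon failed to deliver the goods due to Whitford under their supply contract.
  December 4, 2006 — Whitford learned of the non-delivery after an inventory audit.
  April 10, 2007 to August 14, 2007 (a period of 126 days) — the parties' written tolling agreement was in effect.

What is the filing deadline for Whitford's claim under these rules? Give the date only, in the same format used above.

Under the discovery rule, the claim accrued on December 4, 2006, when Whitford discovered the injury — not on the November 25, 2005 date of the underlying act.
Adding the 8 months base period to December 4, 2006 gives a deadline of August 4, 2007, before any tolling.
The written tolling agreement from April 10, 2007 to August 14, 2007 tolled the period for 126 days, extending the deadline to December 8, 2007.

December 8, 2007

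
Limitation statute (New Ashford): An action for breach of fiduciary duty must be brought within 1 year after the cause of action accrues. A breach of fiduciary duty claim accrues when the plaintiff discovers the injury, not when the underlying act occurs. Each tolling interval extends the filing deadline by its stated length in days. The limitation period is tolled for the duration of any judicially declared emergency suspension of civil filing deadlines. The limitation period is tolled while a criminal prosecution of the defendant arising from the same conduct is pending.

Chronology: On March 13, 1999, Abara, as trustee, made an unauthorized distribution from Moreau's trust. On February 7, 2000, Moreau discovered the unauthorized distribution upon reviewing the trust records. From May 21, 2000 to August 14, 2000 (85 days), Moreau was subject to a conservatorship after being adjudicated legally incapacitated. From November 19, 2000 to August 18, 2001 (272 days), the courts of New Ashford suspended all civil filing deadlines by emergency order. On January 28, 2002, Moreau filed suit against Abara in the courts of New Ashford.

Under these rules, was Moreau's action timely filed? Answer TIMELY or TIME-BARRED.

Under the discovery rule, the claim accrued on February 7, 2000, when Moreau discovered the injury — not on the March 13, 1999 date of the underlying act.
The untolled deadline — 1 year after February 7, 2000 — is February 7, 2001.
Because the emergency suspension of filing deadlines ran from November 19, 2000 to August 18, 2001, the deadline is extended by 272 days to November 6, 2001.
Although the plaintiff's incapacity ran from May 21, 2000 to August 14, 2000, the stated rules do not make that a tolling event, so it is disregarded.
Moreau filed on January 28, 2002, after the November 6, 2001 deadline, so the action is time-barred.

TIME-BARRED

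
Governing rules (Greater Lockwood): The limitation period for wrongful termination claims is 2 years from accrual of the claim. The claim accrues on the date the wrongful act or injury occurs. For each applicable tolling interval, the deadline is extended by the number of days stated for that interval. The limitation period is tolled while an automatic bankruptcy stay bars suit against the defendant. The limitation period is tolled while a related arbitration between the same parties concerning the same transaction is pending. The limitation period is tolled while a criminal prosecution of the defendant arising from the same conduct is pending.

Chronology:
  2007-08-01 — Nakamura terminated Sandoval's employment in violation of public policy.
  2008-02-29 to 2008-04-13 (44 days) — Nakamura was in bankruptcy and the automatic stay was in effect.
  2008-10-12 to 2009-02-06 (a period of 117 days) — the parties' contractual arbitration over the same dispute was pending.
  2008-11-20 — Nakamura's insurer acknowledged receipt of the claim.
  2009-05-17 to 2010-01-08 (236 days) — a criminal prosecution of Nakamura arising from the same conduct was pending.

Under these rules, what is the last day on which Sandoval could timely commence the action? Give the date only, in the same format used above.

The claim accrued on 2007-08-01, the date of the act.
The untolled deadline — 2 years after 2007-08-01 — is 2009-08-01.
Because the automatic bankruptcy stay ran from 2008-02-29 to 2008-04-13, the deadline is extended by 44 days to 2009-09-14.
The pending related arbitration from 2008-10-12 to 2009-02-06 tolled the period for 117 days, extending the deadline to 2010-01-09.
Because the pending criminal prosecution ran from 2009-05-17 to 2010-01-08, the deadline is extended by 236 days to 2010-09-02.
None of the other events listed affects the running of the period under the stated rules.

2010-09-02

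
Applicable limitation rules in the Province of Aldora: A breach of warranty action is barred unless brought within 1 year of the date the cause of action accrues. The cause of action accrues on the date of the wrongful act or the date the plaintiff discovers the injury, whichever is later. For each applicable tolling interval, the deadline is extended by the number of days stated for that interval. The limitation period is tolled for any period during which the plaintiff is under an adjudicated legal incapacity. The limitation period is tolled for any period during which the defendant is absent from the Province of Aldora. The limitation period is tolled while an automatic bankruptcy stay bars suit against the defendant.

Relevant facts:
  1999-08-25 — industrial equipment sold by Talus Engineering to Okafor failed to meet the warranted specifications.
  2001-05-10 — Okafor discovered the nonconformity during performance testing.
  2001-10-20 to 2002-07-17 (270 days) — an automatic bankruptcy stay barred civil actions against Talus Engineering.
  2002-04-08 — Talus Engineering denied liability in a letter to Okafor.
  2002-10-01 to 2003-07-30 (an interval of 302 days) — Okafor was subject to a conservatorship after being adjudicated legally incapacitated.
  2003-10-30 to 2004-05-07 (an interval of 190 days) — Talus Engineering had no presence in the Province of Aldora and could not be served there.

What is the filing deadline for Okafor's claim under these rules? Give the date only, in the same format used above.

Taking the later of the act (1999-08-25) and discovery (2001-05-10), the claim accrued on 2001-05-10.
Adding the 1 year base period to 2001-05-10 gives a deadline of 2002-05-10, before any tolling.
The period was tolled for 270 days by the automatic bankruptcy stay (2001-10-20 to 2002-07-17), pushing the deadline to 2003-02-04.
The period was tolled for 302 days by the plaintiff's legal incapacity (2002-10-01 to 2003-07-30), pushing the deadline to 2003-12-03.
The defendant's absence from the jurisdiction from 2003-10-30 to 2004-05-07 tolled the period for 190 days, extending the deadline to 2004-06-10.
None of the other events listed affects the running of the period under the stated rules.

2004-06-10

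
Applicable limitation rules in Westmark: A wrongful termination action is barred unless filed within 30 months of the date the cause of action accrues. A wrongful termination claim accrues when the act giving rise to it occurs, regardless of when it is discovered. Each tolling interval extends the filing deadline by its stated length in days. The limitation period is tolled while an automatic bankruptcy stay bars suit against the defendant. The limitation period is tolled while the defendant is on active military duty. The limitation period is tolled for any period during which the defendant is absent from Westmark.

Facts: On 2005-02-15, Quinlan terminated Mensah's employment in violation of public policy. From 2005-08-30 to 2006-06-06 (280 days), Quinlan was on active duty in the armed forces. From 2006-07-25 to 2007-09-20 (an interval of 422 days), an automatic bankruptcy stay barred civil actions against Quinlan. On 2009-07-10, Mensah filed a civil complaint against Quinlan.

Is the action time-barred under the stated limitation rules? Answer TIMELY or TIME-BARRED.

TIMELY

The cause of action accrued on 2005-02-15, the date of the act.
30 months from 2005-02-15 is 2007-08-15.
The defendant's active military service from 2005-08-30 to 2006-06-06 tolled the period for 280 days, extending the deadline to 2008-05-21.
The automatic bankruptcy stay from 2006-07-25 to 2007-09-20 tolled the period for 422 days, extending the deadline to 2009-07-17.
The 2009-07-10 filing precedes the 2009-07-17 deadline; the claim is timely.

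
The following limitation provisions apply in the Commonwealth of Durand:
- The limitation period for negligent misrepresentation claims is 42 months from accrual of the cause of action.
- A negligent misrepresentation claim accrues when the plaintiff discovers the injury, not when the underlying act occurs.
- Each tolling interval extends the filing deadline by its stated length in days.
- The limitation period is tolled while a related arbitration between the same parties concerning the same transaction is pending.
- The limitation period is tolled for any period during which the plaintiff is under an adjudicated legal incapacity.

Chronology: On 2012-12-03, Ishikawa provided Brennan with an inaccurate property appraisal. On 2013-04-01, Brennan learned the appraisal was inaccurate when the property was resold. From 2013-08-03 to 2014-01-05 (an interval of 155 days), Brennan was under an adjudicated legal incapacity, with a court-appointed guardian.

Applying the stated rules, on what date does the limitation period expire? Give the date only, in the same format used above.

2017-03-05

Under the discovery rule, the claim accrued on 2013-04-01, when Brennan discovered the injury — not on the 2012-12-03 date of the underlying act.
42 months from 2013-04-01 is 2016-10-01.
Because the plaintiff's legal incapacity ran from 2013-08-03 to 2014-01-05, the deadline is extended by 155 days to 2017-03-05.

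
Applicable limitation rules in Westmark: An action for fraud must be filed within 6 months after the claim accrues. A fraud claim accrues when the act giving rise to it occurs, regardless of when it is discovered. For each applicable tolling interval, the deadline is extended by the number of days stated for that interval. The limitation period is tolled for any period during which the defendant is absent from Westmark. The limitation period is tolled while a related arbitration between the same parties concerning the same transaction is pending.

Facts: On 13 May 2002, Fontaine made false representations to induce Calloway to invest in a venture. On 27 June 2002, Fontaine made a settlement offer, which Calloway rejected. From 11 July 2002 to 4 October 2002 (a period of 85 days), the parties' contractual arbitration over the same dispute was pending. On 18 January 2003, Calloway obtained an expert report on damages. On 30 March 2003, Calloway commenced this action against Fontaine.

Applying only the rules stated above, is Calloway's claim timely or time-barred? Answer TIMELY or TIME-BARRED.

TIME-BARRED

The claim accrued on 13 May 2002, when the wrongful act occurred.
The untolled deadline — 6 months after 13 May 2002 — is 13 November 2002.
The pending related arbitration from 11 July 2002 to 4 October 2002 tolled the period for 85 days, extending the deadline to 6 February 2003.
None of the other events listed affects the running of the period under the stated rules.
The 30 March 2003 filing falls after the 6 February 2003 deadline; the claim is time-barred.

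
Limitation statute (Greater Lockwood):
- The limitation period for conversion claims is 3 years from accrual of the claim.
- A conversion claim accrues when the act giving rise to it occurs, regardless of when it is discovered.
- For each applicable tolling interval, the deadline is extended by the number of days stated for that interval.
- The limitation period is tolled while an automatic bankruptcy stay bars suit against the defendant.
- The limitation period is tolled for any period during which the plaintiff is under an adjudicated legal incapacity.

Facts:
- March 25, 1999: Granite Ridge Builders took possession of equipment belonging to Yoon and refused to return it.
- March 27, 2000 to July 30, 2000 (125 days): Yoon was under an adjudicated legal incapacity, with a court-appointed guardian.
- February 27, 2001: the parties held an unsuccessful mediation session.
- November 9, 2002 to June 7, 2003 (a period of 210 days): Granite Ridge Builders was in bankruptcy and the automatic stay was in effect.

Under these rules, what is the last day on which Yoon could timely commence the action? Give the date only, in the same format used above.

July 28, 2002

The limitation period began to run on March 25, 1999.
3 years from March 25, 1999 is March 25, 2002.
The plaintiff's legal incapacity from March 27, 2000 to July 30, 2000 tolled the period for 125 days, extending the deadline to July 28, 2002.
The automatic bankruptcy stay starting November 9, 2002 came too late — the period had run on July 28, 2002 — and so does not extend the deadline.
None of the other events listed affects the running of the period under the stated rules.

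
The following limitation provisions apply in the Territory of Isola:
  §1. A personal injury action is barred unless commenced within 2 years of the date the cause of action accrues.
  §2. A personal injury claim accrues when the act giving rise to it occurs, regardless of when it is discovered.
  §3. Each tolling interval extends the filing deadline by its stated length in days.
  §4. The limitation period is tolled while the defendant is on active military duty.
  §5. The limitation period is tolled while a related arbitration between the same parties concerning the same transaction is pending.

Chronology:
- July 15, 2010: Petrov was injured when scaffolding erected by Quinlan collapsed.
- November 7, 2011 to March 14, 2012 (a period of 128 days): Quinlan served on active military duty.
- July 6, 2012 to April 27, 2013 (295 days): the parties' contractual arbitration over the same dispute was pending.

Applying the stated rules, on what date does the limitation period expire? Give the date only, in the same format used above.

September 11, 2013

The claim accrued on July 15, 2010, when the wrongful act occurred.
2 years from July 15, 2010 is July 15, 2012.
Because the defendant's active military service ran from November 7, 2011 to March 14, 2012, the deadline is extended by 128 days to November 20, 2012.
The period was tolled for 295 days by the pending related arbitration (July 6, 2012 to April 27, 2013), pushing the deadline to September 11, 2013.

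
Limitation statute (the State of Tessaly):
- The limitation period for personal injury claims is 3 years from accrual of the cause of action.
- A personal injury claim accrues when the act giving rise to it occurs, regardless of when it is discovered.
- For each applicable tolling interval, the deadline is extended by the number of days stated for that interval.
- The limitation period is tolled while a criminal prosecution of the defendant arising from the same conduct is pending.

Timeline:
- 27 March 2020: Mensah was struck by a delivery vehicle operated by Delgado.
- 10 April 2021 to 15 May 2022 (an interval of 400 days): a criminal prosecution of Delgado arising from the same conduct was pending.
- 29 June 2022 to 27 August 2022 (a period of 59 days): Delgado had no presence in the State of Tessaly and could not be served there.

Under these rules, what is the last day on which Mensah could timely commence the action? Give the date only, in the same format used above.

30 April 2024

The claim accrued on 27 March 2020, when the wrongful act occurred.
Adding the 3 years base period to 27 March 2020 gives a deadline of 27 March 2023, before any tolling.
The pending criminal prosecution from 10 April 2021 to 15 May 2022 tolled the period for 400 days, extending the deadline to 30 April 2024.
No stated provision tolls the period for the defendant's absence, so the interval from 29 June 2022 to 27 August 2022 has no effect on the deadline.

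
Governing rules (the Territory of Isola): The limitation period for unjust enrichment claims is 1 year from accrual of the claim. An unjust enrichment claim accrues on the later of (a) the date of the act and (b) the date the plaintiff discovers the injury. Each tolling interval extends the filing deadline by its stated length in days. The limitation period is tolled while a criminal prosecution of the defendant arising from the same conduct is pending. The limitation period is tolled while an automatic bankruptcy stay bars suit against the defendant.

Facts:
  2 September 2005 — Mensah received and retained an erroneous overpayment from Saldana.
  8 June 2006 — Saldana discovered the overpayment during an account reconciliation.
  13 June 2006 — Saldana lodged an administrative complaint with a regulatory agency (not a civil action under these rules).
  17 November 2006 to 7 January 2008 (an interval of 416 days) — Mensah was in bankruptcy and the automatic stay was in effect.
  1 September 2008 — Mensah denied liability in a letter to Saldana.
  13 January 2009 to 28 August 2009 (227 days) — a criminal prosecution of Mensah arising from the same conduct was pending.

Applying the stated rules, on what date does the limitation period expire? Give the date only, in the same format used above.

28 July 2008

Because discovery on 8 June 2006 post-dates the 2 September 2005 act, accrual under the later-of rule falls on 8 June 2006.
The untolled deadline — 1 year after 8 June 2006 — is 8 June 2007.
The period was tolled for 416 days by the automatic bankruptcy stay (17 November 2006 to 7 January 2008), pushing the deadline to 28 July 2008.
The pending criminal prosecution starting 13 January 2009 came too late — the period had run on 28 July 2008 — and so does not extend the deadline.
None of the other events listed affects the running of the period under the stated rules.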